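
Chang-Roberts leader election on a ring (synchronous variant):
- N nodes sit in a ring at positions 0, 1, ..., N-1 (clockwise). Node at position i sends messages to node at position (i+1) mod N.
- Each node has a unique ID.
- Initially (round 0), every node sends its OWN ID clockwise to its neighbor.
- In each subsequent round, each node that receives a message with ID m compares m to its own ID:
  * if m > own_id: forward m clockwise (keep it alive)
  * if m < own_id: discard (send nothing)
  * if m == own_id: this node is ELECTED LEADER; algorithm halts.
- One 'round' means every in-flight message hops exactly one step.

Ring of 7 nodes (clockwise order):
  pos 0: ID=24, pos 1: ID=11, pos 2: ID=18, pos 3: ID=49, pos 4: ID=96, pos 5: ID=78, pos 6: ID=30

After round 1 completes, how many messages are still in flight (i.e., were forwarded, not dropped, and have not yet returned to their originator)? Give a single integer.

Round 1: pos1(id11) recv 24: fwd; pos2(id18) recv 11: drop; pos3(id49) recv 18: drop; pos4(id96) recv 49: drop; pos5(id78) recv 96: fwd; pos6(id30) recv 78: fwd; pos0(id24) recv 30: fwd
After round 1: 4 messages still in flight

Answer: 4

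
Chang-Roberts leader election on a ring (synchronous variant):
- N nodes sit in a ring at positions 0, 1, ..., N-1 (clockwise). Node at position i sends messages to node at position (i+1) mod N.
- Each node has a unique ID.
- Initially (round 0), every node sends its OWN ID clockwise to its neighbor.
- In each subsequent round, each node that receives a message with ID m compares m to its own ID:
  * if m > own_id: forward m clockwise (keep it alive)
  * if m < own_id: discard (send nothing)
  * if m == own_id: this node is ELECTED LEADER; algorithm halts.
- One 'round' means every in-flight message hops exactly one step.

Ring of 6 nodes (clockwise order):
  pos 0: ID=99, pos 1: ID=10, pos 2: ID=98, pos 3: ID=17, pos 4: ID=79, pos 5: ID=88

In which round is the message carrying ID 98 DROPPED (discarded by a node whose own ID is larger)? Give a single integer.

Round 1: pos1(id10) recv 99: fwd; pos2(id98) recv 10: drop; pos3(id17) recv 98: fwd; pos4(id79) recv 17: drop; pos5(id88) recv 79: drop; pos0(id99) recv 88: drop
Round 2: pos2(id98) recv 99: fwd; pos4(id79) recv 98: fwd
Round 3: pos3(id17) recv 99: fwd; pos5(id88) recv 98: fwd
Round 4: pos4(id79) recv 99: fwd; pos0(id99) recv 98: drop
Round 5: pos5(id88) recv 99: fwd
Round 6: pos0(id99) recv 99: ELECTED
Message ID 98 originates at pos 2; dropped at pos 0 in round 4

Answer: 4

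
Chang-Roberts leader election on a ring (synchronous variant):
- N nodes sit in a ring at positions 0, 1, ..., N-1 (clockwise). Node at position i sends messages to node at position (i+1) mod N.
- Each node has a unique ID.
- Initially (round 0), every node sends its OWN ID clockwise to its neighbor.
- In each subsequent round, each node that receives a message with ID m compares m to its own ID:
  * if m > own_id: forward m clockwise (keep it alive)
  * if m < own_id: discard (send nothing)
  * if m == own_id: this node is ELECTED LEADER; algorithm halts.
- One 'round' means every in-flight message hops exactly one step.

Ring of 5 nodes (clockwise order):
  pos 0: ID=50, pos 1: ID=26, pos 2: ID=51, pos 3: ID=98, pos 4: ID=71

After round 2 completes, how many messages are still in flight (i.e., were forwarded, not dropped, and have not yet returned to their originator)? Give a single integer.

Answer: 2

Derivation:
Round 1: pos1(id26) recv 50: fwd; pos2(id51) recv 26: drop; pos3(id98) recv 51: drop; pos4(id71) recv 98: fwd; pos0(id50) recv 71: fwd
Round 2: pos2(id51) recv 50: drop; pos0(id50) recv 98: fwd; pos1(id26) recv 71: fwd
After round 2: 2 messages still in flight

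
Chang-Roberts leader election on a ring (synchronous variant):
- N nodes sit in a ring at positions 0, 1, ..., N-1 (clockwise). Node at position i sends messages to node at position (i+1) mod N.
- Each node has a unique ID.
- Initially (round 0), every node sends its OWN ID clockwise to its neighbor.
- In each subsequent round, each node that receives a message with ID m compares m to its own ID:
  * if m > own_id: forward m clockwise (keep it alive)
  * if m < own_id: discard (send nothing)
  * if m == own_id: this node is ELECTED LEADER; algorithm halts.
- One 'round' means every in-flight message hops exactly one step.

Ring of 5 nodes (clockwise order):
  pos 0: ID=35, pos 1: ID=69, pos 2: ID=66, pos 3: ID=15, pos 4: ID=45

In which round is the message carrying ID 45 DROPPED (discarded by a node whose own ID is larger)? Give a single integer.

Round 1: pos1(id69) recv 35: drop; pos2(id66) recv 69: fwd; pos3(id15) recv 66: fwd; pos4(id45) recv 15: drop; pos0(id35) recv 45: fwd
Round 2: pos3(id15) recv 69: fwd; pos4(id45) recv 66: fwd; pos1(id69) recv 45: drop
Round 3: pos4(id45) recv 69: fwd; pos0(id35) recv 66: fwd
Round 4: pos0(id35) recv 69: fwd; pos1(id69) recv 66: drop
Round 5: pos1(id69) recv 69: ELECTED
Message ID 45 originates at pos 4; dropped at pos 1 in round 2

Answer: 2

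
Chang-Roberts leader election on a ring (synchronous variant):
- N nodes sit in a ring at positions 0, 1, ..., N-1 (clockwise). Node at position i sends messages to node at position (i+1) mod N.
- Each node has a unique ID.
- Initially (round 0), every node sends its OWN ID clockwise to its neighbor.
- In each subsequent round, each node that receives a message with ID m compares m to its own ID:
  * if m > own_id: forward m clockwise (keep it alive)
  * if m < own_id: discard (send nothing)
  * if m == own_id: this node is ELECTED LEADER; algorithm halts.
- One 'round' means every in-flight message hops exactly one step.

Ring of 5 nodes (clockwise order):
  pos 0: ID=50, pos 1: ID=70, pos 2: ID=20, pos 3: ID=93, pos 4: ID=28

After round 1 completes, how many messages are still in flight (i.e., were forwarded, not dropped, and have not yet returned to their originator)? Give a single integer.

Answer: 2

Derivation:
Round 1: pos1(id70) recv 50: drop; pos2(id20) recv 70: fwd; pos3(id93) recv 20: drop; pos4(id28) recv 93: fwd; pos0(id50) recv 28: drop
After round 1: 2 messages still in flight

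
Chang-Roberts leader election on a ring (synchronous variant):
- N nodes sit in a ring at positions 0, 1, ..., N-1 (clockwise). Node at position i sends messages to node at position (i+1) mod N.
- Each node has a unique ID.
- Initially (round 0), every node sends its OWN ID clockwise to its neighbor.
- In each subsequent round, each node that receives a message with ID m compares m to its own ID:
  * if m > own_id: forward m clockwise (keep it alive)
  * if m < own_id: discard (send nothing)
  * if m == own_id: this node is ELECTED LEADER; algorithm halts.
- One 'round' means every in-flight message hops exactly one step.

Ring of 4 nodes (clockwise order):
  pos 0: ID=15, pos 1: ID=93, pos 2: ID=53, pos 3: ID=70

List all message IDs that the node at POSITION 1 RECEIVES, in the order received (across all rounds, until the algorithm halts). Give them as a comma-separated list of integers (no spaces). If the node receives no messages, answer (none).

Round 1: pos1(id93) recv 15: drop; pos2(id53) recv 93: fwd; pos3(id70) recv 53: drop; pos0(id15) recv 70: fwd
Round 2: pos3(id70) recv 93: fwd; pos1(id93) recv 70: drop
Round 3: pos0(id15) recv 93: fwd
Round 4: pos1(id93) recv 93: ELECTED

Answer: 15,70,93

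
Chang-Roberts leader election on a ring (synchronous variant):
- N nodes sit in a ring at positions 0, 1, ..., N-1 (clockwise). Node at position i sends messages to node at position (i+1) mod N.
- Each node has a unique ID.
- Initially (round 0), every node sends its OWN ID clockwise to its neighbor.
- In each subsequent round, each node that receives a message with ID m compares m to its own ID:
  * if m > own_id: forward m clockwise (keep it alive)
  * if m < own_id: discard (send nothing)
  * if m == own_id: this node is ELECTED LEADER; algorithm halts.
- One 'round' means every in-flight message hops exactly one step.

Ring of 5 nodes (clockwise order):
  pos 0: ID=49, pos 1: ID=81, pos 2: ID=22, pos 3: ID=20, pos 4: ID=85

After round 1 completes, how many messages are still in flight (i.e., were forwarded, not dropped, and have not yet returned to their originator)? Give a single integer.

Answer: 3

Derivation:
Round 1: pos1(id81) recv 49: drop; pos2(id22) recv 81: fwd; pos3(id20) recv 22: fwd; pos4(id85) recv 20: drop; pos0(id49) recv 85: fwd
After round 1: 3 messages still in flight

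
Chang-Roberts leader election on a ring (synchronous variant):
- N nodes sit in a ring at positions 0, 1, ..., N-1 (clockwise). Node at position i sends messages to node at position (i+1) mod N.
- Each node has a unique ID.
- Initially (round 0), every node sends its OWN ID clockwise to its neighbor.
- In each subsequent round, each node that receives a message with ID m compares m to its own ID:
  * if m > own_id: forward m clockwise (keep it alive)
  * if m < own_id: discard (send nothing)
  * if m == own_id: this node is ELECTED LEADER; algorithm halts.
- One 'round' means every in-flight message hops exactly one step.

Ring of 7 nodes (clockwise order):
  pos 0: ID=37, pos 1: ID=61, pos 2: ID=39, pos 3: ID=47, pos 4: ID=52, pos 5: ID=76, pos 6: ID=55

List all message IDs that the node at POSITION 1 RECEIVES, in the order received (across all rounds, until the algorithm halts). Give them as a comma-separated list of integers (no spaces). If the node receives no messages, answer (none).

Answer: 37,55,76

Derivation:
Round 1: pos1(id61) recv 37: drop; pos2(id39) recv 61: fwd; pos3(id47) recv 39: drop; pos4(id52) recv 47: drop; pos5(id76) recv 52: drop; pos6(id55) recv 76: fwd; pos0(id37) recv 55: fwd
Round 2: pos3(id47) recv 61: fwd; pos0(id37) recv 76: fwd; pos1(id61) recv 55: drop
Round 3: pos4(id52) recv 61: fwd; pos1(id61) recv 76: fwd
Round 4: pos5(id76) recv 61: drop; pos2(id39) recv 76: fwd
Round 5: pos3(id47) recv 76: fwd
Round 6: pos4(id52) recv 76: fwd
Round 7: pos5(id76) recv 76: ELECTED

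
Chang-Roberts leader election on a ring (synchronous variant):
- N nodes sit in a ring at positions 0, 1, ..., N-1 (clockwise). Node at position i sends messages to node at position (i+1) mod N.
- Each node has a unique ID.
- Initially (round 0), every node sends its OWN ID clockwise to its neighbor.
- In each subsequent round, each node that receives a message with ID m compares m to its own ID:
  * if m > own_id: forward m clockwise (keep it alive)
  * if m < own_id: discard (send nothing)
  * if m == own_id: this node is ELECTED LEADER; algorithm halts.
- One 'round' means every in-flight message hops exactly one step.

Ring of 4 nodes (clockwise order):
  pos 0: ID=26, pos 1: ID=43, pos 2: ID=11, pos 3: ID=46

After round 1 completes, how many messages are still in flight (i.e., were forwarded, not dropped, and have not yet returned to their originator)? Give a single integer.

Answer: 2

Derivation:
Round 1: pos1(id43) recv 26: drop; pos2(id11) recv 43: fwd; pos3(id46) recv 11: drop; pos0(id26) recv 46: fwd
After round 1: 2 messages still in flight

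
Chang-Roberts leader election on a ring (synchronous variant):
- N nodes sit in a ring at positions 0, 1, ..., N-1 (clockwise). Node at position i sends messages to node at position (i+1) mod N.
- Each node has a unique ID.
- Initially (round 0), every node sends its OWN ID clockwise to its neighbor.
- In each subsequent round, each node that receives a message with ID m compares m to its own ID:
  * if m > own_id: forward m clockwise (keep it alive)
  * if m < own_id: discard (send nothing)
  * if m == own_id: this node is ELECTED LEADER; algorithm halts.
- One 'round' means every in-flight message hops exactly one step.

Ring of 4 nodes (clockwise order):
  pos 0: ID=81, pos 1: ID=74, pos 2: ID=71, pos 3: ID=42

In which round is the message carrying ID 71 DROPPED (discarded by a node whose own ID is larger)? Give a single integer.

Answer: 2

Derivation:
Round 1: pos1(id74) recv 81: fwd; pos2(id71) recv 74: fwd; pos3(id42) recv 71: fwd; pos0(id81) recv 42: drop
Round 2: pos2(id71) recv 81: fwd; pos3(id42) recv 74: fwd; pos0(id81) recv 71: drop
Round 3: pos3(id42) recv 81: fwd; pos0(id81) recv 74: drop
Round 4: pos0(id81) recv 81: ELECTED
Message ID 71 originates at pos 2; dropped at pos 0 in round 2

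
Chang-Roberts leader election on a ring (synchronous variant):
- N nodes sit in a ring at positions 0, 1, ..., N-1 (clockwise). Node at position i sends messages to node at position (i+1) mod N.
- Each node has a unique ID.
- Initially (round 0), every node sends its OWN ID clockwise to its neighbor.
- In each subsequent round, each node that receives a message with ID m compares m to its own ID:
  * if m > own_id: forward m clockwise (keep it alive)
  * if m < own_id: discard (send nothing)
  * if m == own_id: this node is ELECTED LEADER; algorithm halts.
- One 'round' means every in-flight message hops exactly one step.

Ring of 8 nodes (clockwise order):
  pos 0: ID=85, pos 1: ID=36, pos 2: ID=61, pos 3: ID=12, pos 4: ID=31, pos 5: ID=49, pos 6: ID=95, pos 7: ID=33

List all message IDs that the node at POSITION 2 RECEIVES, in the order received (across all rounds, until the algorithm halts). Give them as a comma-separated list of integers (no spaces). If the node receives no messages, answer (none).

Answer: 36,85,95

Derivation:
Round 1: pos1(id36) recv 85: fwd; pos2(id61) recv 36: drop; pos3(id12) recv 61: fwd; pos4(id31) recv 12: drop; pos5(id49) recv 31: drop; pos6(id95) recv 49: drop; pos7(id33) recv 95: fwd; pos0(id85) recv 33: drop
Round 2: pos2(id61) recv 85: fwd; pos4(id31) recv 61: fwd; pos0(id85) recv 95: fwd
Round 3: pos3(id12) recv 85: fwd; pos5(id49) recv 61: fwd; pos1(id36) recv 95: fwd
Round 4: pos4(id31) recv 85: fwd; pos6(id95) recv 61: drop; pos2(id61) recv 95: fwd
Round 5: pos5(id49) recv 85: fwd; pos3(id12) recv 95: fwd
Round 6: pos6(id95) recv 85: drop; pos4(id31) recv 95: fwd
Round 7: pos5(id49) recv 95: fwd
Round 8: pos6(id95) recv 95: ELECTED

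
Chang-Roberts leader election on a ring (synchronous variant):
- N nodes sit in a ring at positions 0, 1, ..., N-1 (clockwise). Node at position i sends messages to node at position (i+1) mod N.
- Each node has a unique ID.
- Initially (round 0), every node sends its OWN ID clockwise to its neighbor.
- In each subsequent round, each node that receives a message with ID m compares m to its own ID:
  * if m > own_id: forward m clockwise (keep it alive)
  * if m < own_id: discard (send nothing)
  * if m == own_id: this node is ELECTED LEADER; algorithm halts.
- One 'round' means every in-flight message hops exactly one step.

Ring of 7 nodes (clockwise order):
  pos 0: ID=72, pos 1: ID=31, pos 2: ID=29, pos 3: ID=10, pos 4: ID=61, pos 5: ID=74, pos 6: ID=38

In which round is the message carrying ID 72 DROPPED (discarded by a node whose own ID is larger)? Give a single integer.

Round 1: pos1(id31) recv 72: fwd; pos2(id29) recv 31: fwd; pos3(id10) recv 29: fwd; pos4(id61) recv 10: drop; pos5(id74) recv 61: drop; pos6(id38) recv 74: fwd; pos0(id72) recv 38: drop
Round 2: pos2(id29) recv 72: fwd; pos3(id10) recv 31: fwd; pos4(id61) recv 29: drop; pos0(id72) recv 74: fwd
Round 3: pos3(id10) recv 72: fwd; pos4(id61) recv 31: drop; pos1(id31) recv 74: fwd
Round 4: pos4(id61) recv 72: fwd; pos2(id29) recv 74: fwd
Round 5: pos5(id74) recv 72: drop; pos3(id10) recv 74: fwd
Round 6: pos4(id61) recv 74: fwd
Round 7: pos5(id74) recv 74: ELECTED
Message ID 72 originates at pos 0; dropped at pos 5 in round 5

Answer: 5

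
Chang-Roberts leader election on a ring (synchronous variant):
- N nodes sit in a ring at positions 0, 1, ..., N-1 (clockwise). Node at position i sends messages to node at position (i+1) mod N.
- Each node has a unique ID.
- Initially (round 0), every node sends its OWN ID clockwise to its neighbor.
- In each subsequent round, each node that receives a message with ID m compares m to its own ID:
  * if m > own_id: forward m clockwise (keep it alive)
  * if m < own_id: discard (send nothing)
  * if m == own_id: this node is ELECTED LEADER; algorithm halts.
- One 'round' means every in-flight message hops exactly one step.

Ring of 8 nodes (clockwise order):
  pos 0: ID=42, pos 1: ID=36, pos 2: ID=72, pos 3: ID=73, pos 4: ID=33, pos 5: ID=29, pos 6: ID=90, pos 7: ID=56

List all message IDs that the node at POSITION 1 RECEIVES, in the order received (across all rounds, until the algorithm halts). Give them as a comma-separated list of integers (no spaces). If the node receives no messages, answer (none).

Answer: 42,56,90

Derivation:
Round 1: pos1(id36) recv 42: fwd; pos2(id72) recv 36: drop; pos3(id73) recv 72: drop; pos4(id33) recv 73: fwd; pos5(id29) recv 33: fwd; pos6(id90) recv 29: drop; pos7(id56) recv 90: fwd; pos0(id42) recv 56: fwd
Round 2: pos2(id72) recv 42: drop; pos5(id29) recv 73: fwd; pos6(id90) recv 33: drop; pos0(id42) recv 90: fwd; pos1(id36) recv 56: fwd
Round 3: pos6(id90) recv 73: drop; pos1(id36) recv 90: fwd; pos2(id72) recv 56: drop
Round 4: pos2(id72) recv 90: fwd
Round 5: pos3(id73) recv 90: fwd
Round 6: pos4(id33) recv 90: fwd
Round 7: pos5(id29) recv 90: fwd
Round 8: pos6(id90) recv 90: ELECTED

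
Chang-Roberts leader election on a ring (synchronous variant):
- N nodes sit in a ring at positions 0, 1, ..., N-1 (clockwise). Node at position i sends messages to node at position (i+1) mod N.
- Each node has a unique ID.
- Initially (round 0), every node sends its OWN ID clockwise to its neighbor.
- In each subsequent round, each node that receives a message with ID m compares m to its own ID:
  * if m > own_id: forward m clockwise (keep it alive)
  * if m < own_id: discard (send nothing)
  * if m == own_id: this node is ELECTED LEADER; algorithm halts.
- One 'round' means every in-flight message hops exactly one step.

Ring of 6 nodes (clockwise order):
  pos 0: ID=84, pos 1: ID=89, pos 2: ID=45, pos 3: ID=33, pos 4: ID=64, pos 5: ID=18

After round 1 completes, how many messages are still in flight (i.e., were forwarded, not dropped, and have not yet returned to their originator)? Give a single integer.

Round 1: pos1(id89) recv 84: drop; pos2(id45) recv 89: fwd; pos3(id33) recv 45: fwd; pos4(id64) recv 33: drop; pos5(id18) recv 64: fwd; pos0(id84) recv 18: drop
After round 1: 3 messages still in flight

Answer: 3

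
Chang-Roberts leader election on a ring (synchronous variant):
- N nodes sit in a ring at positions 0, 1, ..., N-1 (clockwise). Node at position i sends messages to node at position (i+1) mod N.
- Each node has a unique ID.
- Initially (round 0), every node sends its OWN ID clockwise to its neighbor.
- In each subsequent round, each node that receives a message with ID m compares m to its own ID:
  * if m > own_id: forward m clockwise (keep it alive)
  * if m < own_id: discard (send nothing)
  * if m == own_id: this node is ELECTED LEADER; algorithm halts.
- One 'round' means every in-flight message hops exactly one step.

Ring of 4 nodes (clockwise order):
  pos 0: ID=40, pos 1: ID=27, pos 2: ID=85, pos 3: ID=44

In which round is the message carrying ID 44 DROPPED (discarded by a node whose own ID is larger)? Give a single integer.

Round 1: pos1(id27) recv 40: fwd; pos2(id85) recv 27: drop; pos3(id44) recv 85: fwd; pos0(id40) recv 44: fwd
Round 2: pos2(id85) recv 40: drop; pos0(id40) recv 85: fwd; pos1(id27) recv 44: fwd
Round 3: pos1(id27) recv 85: fwd; pos2(id85) recv 44: drop
Round 4: pos2(id85) recv 85: ELECTED
Message ID 44 originates at pos 3; dropped at pos 2 in round 3

Answer: 3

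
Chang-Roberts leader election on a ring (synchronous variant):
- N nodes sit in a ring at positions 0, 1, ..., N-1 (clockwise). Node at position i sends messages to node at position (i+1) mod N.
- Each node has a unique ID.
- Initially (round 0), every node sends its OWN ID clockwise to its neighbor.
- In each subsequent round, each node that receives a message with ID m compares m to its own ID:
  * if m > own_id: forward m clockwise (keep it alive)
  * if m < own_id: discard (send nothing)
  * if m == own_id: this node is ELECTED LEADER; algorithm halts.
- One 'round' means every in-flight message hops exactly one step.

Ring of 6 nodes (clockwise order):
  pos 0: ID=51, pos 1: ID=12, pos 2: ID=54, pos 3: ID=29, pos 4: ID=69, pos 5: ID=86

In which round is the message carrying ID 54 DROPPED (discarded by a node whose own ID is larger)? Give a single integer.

Round 1: pos1(id12) recv 51: fwd; pos2(id54) recv 12: drop; pos3(id29) recv 54: fwd; pos4(id69) recv 29: drop; pos5(id86) recv 69: drop; pos0(id51) recv 86: fwd
Round 2: pos2(id54) recv 51: drop; pos4(id69) recv 54: drop; pos1(id12) recv 86: fwd
Round 3: pos2(id54) recv 86: fwd
Round 4: pos3(id29) recv 86: fwd
Round 5: pos4(id69) recv 86: fwd
Round 6: pos5(id86) recv 86: ELECTED
Message ID 54 originates at pos 2; dropped at pos 4 in round 2

Answer: 2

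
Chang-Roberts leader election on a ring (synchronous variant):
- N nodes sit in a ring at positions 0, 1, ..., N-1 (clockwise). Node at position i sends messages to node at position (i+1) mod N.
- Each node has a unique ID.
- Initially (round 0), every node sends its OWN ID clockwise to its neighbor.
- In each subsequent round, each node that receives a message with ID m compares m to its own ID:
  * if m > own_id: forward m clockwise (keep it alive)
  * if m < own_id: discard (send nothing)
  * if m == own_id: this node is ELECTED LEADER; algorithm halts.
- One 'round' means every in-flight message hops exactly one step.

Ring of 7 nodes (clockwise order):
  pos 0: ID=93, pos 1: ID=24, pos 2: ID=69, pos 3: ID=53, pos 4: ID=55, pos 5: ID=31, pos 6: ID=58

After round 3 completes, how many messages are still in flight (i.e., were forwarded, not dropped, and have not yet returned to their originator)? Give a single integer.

Answer: 2

Derivation:
Round 1: pos1(id24) recv 93: fwd; pos2(id69) recv 24: drop; pos3(id53) recv 69: fwd; pos4(id55) recv 53: drop; pos5(id31) recv 55: fwd; pos6(id58) recv 31: drop; pos0(id93) recv 58: drop
Round 2: pos2(id69) recv 93: fwd; pos4(id55) recv 69: fwd; pos6(id58) recv 55: drop
Round 3: pos3(id53) recv 93: fwd; pos5(id31) recv 69: fwd
After round 3: 2 messages still in flight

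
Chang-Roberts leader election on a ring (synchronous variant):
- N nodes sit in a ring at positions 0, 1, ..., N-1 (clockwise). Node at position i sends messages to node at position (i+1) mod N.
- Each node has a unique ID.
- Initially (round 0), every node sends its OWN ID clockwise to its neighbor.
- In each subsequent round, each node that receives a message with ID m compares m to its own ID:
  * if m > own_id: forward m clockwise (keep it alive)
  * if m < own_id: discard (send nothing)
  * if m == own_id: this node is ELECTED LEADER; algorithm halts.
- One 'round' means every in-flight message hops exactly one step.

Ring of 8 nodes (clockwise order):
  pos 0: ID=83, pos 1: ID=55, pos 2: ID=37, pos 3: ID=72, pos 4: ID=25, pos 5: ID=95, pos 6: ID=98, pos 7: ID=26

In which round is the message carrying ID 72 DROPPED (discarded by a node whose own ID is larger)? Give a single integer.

Round 1: pos1(id55) recv 83: fwd; pos2(id37) recv 55: fwd; pos3(id72) recv 37: drop; pos4(id25) recv 72: fwd; pos5(id95) recv 25: drop; pos6(id98) recv 95: drop; pos7(id26) recv 98: fwd; pos0(id83) recv 26: drop
Round 2: pos2(id37) recv 83: fwd; pos3(id72) recv 55: drop; pos5(id95) recv 72: drop; pos0(id83) recv 98: fwd
Round 3: pos3(id72) recv 83: fwd; pos1(id55) recv 98: fwd
Round 4: pos4(id25) recv 83: fwd; pos2(id37) recv 98: fwd
Round 5: pos5(id95) recv 83: drop; pos3(id72) recv 98: fwd
Round 6: pos4(id25) recv 98: fwd
Round 7: pos5(id95) recv 98: fwd
Round 8: pos6(id98) recv 98: ELECTED
Message ID 72 originates at pos 3; dropped at pos 5 in round 2

Answer: 2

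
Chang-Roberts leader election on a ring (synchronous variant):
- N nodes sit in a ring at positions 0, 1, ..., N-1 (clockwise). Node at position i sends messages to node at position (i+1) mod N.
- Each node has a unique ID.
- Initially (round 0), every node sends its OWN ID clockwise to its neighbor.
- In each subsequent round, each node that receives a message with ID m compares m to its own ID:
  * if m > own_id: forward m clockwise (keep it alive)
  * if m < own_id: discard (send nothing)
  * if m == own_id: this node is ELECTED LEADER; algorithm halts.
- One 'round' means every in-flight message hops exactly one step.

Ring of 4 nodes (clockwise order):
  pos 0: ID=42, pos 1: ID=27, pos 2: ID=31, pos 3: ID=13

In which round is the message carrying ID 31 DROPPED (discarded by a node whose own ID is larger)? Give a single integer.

Round 1: pos1(id27) recv 42: fwd; pos2(id31) recv 27: drop; pos3(id13) recv 31: fwd; pos0(id42) recv 13: drop
Round 2: pos2(id31) recv 42: fwd; pos0(id42) recv 31: drop
Round 3: pos3(id13) recv 42: fwd
Round 4: pos0(id42) recv 42: ELECTED
Message ID 31 originates at pos 2; dropped at pos 0 in round 2

Answer: 2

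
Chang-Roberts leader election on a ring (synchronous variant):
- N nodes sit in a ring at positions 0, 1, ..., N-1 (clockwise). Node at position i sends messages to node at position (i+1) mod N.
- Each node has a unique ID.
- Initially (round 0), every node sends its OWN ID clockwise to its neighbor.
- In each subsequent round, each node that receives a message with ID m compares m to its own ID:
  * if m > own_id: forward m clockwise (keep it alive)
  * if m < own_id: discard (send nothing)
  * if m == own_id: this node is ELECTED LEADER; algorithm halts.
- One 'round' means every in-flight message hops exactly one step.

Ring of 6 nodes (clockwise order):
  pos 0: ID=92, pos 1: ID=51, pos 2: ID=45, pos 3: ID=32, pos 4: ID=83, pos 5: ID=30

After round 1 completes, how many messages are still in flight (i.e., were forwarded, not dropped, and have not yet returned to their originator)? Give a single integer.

Answer: 4

Derivation:
Round 1: pos1(id51) recv 92: fwd; pos2(id45) recv 51: fwd; pos3(id32) recv 45: fwd; pos4(id83) recv 32: drop; pos5(id30) recv 83: fwd; pos0(id92) recv 30: drop
After round 1: 4 messages still in flight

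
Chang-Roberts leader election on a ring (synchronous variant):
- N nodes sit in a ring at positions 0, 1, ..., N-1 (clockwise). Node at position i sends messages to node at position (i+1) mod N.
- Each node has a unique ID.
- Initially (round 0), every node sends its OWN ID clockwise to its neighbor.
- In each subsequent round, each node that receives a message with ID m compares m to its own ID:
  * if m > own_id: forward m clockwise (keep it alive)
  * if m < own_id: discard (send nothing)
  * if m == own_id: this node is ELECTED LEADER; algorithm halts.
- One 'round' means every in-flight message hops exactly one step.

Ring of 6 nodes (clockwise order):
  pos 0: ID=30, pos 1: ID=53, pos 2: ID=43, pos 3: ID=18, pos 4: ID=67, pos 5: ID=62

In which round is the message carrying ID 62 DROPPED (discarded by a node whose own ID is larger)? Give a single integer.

Round 1: pos1(id53) recv 30: drop; pos2(id43) recv 53: fwd; pos3(id18) recv 43: fwd; pos4(id67) recv 18: drop; pos5(id62) recv 67: fwd; pos0(id30) recv 62: fwd
Round 2: pos3(id18) recv 53: fwd; pos4(id67) recv 43: drop; pos0(id30) recv 67: fwd; pos1(id53) recv 62: fwd
Round 3: pos4(id67) recv 53: drop; pos1(id53) recv 67: fwd; pos2(id43) recv 62: fwd
Round 4: pos2(id43) recv 67: fwd; pos3(id18) recv 62: fwd
Round 5: pos3(id18) recv 67: fwd; pos4(id67) recv 62: drop
Round 6: pos4(id67) recv 67: ELECTED
Message ID 62 originates at pos 5; dropped at pos 4 in round 5

Answer: 5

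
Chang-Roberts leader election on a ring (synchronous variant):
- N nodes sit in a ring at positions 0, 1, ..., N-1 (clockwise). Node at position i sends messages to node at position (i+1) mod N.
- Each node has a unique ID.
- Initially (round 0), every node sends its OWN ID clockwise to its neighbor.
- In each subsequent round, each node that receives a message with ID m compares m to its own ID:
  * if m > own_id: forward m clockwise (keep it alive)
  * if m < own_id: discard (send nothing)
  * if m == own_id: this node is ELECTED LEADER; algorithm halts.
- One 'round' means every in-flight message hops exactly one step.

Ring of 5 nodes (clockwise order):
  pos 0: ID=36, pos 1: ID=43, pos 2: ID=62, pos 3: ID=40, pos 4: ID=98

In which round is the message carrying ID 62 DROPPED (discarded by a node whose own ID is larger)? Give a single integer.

Answer: 2

Derivation:
Round 1: pos1(id43) recv 36: drop; pos2(id62) recv 43: drop; pos3(id40) recv 62: fwd; pos4(id98) recv 40: drop; pos0(id36) recv 98: fwd
Round 2: pos4(id98) recv 62: drop; pos1(id43) recv 98: fwd
Round 3: pos2(id62) recv 98: fwd
Round 4: pos3(id40) recv 98: fwd
Round 5: pos4(id98) recv 98: ELECTED
Message ID 62 originates at pos 2; dropped at pos 4 in round 2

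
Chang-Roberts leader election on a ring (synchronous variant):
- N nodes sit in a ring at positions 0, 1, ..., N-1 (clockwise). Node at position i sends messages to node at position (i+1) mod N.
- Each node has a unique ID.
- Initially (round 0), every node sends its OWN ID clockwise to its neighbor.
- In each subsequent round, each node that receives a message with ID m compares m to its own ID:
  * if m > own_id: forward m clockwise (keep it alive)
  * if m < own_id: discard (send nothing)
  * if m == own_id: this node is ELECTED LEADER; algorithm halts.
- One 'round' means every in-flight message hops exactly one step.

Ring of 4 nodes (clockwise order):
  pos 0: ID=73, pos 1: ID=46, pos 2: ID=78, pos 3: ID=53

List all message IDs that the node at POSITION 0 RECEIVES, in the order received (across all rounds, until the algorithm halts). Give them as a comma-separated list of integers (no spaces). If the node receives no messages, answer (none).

Round 1: pos1(id46) recv 73: fwd; pos2(id78) recv 46: drop; pos3(id53) recv 78: fwd; pos0(id73) recv 53: drop
Round 2: pos2(id78) recv 73: drop; pos0(id73) recv 78: fwd
Round 3: pos1(id46) recv 78: fwd
Round 4: pos2(id78) recv 78: ELECTED

Answer: 53,78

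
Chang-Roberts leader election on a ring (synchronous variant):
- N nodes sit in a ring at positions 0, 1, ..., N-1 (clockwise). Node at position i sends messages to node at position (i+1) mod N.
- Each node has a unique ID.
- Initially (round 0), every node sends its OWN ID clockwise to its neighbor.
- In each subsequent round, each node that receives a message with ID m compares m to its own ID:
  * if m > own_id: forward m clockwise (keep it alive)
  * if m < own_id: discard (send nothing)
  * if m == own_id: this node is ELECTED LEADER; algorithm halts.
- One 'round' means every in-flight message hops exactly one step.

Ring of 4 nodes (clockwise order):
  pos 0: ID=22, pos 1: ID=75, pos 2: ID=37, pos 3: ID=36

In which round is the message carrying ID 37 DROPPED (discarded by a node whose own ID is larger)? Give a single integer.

Answer: 3

Derivation:
Round 1: pos1(id75) recv 22: drop; pos2(id37) recv 75: fwd; pos3(id36) recv 37: fwd; pos0(id22) recv 36: fwd
Round 2: pos3(id36) recv 75: fwd; pos0(id22) recv 37: fwd; pos1(id75) recv 36: drop
Round 3: pos0(id22) recv 75: fwd; pos1(id75) recv 37: drop
Round 4: pos1(id75) recv 75: ELECTED
Message ID 37 originates at pos 2; dropped at pos 1 in round 3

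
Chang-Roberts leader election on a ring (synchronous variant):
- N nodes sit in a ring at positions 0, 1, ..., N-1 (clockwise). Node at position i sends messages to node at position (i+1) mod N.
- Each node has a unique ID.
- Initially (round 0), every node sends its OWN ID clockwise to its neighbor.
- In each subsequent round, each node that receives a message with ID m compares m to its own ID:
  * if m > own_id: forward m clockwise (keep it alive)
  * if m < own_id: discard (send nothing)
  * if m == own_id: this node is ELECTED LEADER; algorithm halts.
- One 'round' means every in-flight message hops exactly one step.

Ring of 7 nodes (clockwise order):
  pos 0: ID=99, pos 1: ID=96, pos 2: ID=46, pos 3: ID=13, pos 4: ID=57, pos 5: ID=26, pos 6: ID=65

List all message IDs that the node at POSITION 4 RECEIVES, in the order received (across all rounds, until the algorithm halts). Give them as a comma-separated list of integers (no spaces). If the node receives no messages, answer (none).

Answer: 13,46,96,99

Derivation:
Round 1: pos1(id96) recv 99: fwd; pos2(id46) recv 96: fwd; pos3(id13) recv 46: fwd; pos4(id57) recv 13: drop; pos5(id26) recv 57: fwd; pos6(id65) recv 26: drop; pos0(id99) recv 65: drop
Round 2: pos2(id46) recv 99: fwd; pos3(id13) recv 96: fwd; pos4(id57) recv 46: drop; pos6(id65) recv 57: drop
Round 3: pos3(id13) recv 99: fwd; pos4(id57) recv 96: fwd
Round 4: pos4(id57) recv 99: fwd; pos5(id26) recv 96: fwd
Round 5: pos5(id26) recv 99: fwd; pos6(id65) recv 96: fwd
Round 6: pos6(id65) recv 99: fwd; pos0(id99) recv 96: drop
Round 7: pos0(id99) recv 99: ELECTED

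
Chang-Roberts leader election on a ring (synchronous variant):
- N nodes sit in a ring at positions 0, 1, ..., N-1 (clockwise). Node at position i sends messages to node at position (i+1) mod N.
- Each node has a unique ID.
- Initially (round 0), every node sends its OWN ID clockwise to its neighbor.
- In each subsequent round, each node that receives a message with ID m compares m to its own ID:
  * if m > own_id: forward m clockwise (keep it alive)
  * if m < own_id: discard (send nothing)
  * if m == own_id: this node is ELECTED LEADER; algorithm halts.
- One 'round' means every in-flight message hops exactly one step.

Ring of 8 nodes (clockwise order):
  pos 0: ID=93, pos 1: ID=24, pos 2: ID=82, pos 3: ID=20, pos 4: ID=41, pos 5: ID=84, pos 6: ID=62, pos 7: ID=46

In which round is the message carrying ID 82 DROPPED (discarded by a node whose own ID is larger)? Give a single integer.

Round 1: pos1(id24) recv 93: fwd; pos2(id82) recv 24: drop; pos3(id20) recv 82: fwd; pos4(id41) recv 20: drop; pos5(id84) recv 41: drop; pos6(id62) recv 84: fwd; pos7(id46) recv 62: fwd; pos0(id93) recv 46: drop
Round 2: pos2(id82) recv 93: fwd; pos4(id41) recv 82: fwd; pos7(id46) recv 84: fwd; pos0(id93) recv 62: drop
Round 3: pos3(id20) recv 93: fwd; pos5(id84) recv 82: drop; pos0(id93) recv 84: drop
Round 4: pos4(id41) recv 93: fwd
Round 5: pos5(id84) recv 93: fwd
Round 6: pos6(id62) recv 93: fwd
Round 7: pos7(id46) recv 93: fwd
Round 8: pos0(id93) recv 93: ELECTED
Message ID 82 originates at pos 2; dropped at pos 5 in round 3

Answer: 3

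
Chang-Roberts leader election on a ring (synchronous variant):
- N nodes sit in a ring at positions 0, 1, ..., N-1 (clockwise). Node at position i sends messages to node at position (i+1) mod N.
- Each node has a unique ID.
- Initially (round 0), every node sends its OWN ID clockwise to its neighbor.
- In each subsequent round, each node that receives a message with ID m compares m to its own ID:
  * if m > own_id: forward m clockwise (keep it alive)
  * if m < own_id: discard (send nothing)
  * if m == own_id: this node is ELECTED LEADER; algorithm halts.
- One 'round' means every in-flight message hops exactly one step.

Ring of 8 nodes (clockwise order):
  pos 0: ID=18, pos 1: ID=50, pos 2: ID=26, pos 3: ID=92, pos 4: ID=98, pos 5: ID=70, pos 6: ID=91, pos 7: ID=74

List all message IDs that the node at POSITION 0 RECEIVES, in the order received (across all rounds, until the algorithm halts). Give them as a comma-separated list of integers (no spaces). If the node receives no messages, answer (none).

Round 1: pos1(id50) recv 18: drop; pos2(id26) recv 50: fwd; pos3(id92) recv 26: drop; pos4(id98) recv 92: drop; pos5(id70) recv 98: fwd; pos6(id91) recv 70: drop; pos7(id74) recv 91: fwd; pos0(id18) recv 74: fwd
Round 2: pos3(id92) recv 50: drop; pos6(id91) recv 98: fwd; pos0(id18) recv 91: fwd; pos1(id50) recv 74: fwd
Round 3: pos7(id74) recv 98: fwd; pos1(id50) recv 91: fwd; pos2(id26) recv 74: fwd
Round 4: pos0(id18) recv 98: fwd; pos2(id26) recv 91: fwd; pos3(id92) recv 74: drop
Round 5: pos1(id50) recv 98: fwd; pos3(id92) recv 91: drop
Round 6: pos2(id26) recv 98: fwd
Round 7: pos3(id92) recv 98: fwd
Round 8: pos4(id98) recv 98: ELECTED

Answer: 74,91,98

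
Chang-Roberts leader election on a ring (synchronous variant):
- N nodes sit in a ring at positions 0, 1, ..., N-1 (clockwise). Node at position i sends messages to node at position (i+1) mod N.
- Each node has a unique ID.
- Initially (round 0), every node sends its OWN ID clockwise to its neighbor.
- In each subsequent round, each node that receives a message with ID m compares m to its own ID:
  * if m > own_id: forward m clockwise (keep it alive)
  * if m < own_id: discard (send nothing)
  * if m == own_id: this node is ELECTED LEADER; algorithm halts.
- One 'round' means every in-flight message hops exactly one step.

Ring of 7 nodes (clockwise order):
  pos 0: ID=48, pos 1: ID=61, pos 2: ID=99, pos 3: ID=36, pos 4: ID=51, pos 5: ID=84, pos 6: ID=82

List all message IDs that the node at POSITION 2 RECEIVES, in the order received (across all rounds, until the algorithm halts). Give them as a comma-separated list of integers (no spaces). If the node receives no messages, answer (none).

Round 1: pos1(id61) recv 48: drop; pos2(id99) recv 61: drop; pos3(id36) recv 99: fwd; pos4(id51) recv 36: drop; pos5(id84) recv 51: drop; pos6(id82) recv 84: fwd; pos0(id48) recv 82: fwd
Round 2: pos4(id51) recv 99: fwd; pos0(id48) recv 84: fwd; pos1(id61) recv 82: fwd
Round 3: pos5(id84) recv 99: fwd; pos1(id61) recv 84: fwd; pos2(id99) recv 82: drop
Round 4: pos6(id82) recv 99: fwd; pos2(id99) recv 84: drop
Round 5: pos0(id48) recv 99: fwd
Round 6: pos1(id61) recv 99: fwd
Round 7: pos2(id99) recv 99: ELECTED

Answer: 61,82,84,99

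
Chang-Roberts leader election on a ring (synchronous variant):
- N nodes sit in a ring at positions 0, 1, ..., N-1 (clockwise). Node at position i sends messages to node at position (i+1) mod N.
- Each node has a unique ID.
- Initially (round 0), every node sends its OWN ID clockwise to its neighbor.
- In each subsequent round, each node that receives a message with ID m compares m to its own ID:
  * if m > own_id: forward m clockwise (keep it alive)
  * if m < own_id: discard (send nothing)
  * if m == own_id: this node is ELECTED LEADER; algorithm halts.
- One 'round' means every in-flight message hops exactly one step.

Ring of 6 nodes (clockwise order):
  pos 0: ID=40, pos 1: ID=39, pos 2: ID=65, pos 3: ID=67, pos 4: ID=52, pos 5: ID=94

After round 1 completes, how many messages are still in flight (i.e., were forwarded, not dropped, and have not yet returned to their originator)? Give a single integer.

Round 1: pos1(id39) recv 40: fwd; pos2(id65) recv 39: drop; pos3(id67) recv 65: drop; pos4(id52) recv 67: fwd; pos5(id94) recv 52: drop; pos0(id40) recv 94: fwd
After round 1: 3 messages still in flight

Answer: 3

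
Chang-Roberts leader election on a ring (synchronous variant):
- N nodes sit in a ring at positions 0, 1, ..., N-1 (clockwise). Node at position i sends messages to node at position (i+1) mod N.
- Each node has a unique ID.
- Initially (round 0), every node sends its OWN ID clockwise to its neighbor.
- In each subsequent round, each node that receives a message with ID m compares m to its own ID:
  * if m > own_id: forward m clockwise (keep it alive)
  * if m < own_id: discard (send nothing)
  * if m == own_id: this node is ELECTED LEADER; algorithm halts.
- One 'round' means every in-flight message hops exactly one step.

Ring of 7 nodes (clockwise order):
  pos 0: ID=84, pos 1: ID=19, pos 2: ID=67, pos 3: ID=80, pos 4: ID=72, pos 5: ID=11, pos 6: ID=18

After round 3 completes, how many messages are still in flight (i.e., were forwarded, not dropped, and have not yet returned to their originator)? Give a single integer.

Round 1: pos1(id19) recv 84: fwd; pos2(id67) recv 19: drop; pos3(id80) recv 67: drop; pos4(id72) recv 80: fwd; pos5(id11) recv 72: fwd; pos6(id18) recv 11: drop; pos0(id84) recv 18: drop
Round 2: pos2(id67) recv 84: fwd; pos5(id11) recv 80: fwd; pos6(id18) recv 72: fwd
Round 3: pos3(id80) recv 84: fwd; pos6(id18) recv 80: fwd; pos0(id84) recv 72: drop
After round 3: 2 messages still in flight

Answer: 2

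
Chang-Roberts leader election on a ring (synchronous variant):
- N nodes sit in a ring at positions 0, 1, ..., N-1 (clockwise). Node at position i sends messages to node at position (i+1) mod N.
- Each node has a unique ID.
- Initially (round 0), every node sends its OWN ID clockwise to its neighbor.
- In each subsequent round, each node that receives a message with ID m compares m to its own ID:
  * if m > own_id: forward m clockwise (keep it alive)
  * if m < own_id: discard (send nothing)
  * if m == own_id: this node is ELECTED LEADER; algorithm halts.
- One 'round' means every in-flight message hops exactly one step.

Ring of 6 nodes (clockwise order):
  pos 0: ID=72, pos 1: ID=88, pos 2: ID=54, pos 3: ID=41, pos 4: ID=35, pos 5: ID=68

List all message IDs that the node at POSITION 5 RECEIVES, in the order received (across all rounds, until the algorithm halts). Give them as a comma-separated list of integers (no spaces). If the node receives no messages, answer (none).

Answer: 35,41,54,88

Derivation:
Round 1: pos1(id88) recv 72: drop; pos2(id54) recv 88: fwd; pos3(id41) recv 54: fwd; pos4(id35) recv 41: fwd; pos5(id68) recv 35: drop; pos0(id72) recv 68: drop
Round 2: pos3(id41) recv 88: fwd; pos4(id35) recv 54: fwd; pos5(id68) recv 41: drop
Round 3: pos4(id35) recv 88: fwd; pos5(id68) recv 54: drop
Round 4: pos5(id68) recv 88: fwd
Round 5: pos0(id72) recv 88: fwd
Round 6: pos1(id88) recv 88: ELECTED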